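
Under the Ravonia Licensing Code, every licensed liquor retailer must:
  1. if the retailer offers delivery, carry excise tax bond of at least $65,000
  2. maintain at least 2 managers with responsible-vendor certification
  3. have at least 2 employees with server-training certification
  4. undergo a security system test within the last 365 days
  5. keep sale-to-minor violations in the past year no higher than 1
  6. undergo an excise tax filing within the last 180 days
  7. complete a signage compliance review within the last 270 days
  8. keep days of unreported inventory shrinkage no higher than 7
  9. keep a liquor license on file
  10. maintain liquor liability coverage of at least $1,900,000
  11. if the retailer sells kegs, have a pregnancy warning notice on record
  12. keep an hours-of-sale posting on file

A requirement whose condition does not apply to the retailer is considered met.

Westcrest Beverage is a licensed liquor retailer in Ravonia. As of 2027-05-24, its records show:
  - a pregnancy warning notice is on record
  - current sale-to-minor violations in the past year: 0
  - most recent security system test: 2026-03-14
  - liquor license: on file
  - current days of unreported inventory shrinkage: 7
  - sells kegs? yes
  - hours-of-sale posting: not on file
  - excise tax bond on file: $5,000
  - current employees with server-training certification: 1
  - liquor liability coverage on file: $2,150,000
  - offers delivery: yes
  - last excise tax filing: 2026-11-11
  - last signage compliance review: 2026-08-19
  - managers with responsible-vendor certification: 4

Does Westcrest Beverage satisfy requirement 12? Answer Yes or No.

12. hours-of-sale posting absent → not met

No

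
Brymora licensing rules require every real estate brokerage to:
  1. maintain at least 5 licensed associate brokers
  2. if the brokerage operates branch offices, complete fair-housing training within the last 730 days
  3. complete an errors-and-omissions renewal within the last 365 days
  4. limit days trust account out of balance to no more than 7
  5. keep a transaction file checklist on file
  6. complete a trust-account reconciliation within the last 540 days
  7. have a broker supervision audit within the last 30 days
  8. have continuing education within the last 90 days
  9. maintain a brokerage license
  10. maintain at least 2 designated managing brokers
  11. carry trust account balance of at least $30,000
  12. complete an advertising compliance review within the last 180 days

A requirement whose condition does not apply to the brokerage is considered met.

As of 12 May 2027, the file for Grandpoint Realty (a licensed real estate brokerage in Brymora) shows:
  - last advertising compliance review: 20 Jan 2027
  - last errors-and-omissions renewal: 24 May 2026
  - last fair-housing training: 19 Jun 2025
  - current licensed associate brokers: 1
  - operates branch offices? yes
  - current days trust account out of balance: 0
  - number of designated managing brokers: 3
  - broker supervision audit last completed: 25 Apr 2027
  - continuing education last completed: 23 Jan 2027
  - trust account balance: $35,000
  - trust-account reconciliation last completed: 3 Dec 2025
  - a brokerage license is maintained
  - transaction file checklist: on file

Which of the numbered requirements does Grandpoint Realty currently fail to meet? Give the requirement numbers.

1. licensed associate brokers 1 < 5 → not met
2. condition 'operates branch offices' holds; fair-housing training 692 days ago vs limit 730 → met
3. errors-and-omissions renewal 353 days ago vs limit 365 → met
4. days trust account out of balance 0 ≤ 7 → met
5. transaction file checklist present → met
6. trust-account reconciliation 525 days ago vs limit 540 → met
7. broker supervision audit 17 days ago vs limit 30 → met
8. continuing education 109 days ago vs limit 90 → not met
9. brokerage license present → met
10. designated managing brokers 3 ≥ 2 → met
11. trust account balance $35,000 ≥ $30,000 → met
12. advertising compliance review 112 days ago vs limit 180 → met
Not met: 1, 8

1, 8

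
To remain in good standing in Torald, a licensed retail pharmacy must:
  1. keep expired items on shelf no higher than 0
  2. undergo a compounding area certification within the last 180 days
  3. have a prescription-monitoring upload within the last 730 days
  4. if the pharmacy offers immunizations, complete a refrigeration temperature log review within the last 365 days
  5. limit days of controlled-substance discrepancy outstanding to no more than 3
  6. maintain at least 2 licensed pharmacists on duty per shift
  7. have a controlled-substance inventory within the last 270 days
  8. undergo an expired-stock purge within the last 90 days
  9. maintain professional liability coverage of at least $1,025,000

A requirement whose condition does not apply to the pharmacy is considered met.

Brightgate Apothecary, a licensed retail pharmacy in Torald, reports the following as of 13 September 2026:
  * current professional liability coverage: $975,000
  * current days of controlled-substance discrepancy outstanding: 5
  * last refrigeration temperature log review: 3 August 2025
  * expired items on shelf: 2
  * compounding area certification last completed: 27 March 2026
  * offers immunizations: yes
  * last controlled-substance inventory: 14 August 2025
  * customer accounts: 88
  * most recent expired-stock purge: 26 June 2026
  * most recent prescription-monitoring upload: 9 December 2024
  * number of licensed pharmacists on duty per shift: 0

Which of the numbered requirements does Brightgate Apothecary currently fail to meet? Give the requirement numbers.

1, 4, 5, 6, 7, 9

1. expired items on shelf 2 > 0 → not met
2. compounding area certification 170 days ago vs limit 180 → met
3. prescription-monitoring upload 643 days ago vs limit 730 → met
4. condition 'offers immunizations' holds; refrigeration temperature log review 406 days ago vs limit 365 → not met
5. days of controlled-substance discrepancy outstanding 5 > 3 → not met
6. licensed pharmacists on duty per shift 0 < 2 → not met
7. controlled-substance inventory 395 days ago vs limit 270 → not met
8. expired-stock purge 79 days ago vs limit 90 → met
9. professional liability coverage $975,000 < $1,025,000 → not met
Not met: 1, 4, 5, 6, 7, 9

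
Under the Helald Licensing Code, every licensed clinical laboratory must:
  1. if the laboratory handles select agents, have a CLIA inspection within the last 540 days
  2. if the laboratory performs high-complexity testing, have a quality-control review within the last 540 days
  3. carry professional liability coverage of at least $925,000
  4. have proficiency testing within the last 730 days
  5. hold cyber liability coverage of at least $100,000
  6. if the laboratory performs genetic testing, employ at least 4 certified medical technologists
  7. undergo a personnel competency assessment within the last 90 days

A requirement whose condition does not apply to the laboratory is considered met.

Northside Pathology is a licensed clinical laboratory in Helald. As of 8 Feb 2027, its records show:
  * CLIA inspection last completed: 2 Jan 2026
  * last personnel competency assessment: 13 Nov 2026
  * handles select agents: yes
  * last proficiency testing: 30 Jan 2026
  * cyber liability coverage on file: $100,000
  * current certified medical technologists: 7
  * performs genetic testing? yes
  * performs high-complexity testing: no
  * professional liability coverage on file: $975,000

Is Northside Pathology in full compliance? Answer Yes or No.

1. condition 'handles select agents' holds; CLIA inspection 402 days ago vs limit 540 → met
2. condition 'performs high-complexity testing' does not hold → requirement n/a → met
3. professional liability coverage $975,000 ≥ $925,000 → met
4. proficiency testing 374 days ago vs limit 730 → met
5. cyber liability coverage $100,000 ≥ $100,000 → met
6. condition 'performs genetic testing' holds; certified medical technologists 7 ≥ 4 → met
7. personnel competency assessment 87 days ago vs limit 90 → met
All met.

Yes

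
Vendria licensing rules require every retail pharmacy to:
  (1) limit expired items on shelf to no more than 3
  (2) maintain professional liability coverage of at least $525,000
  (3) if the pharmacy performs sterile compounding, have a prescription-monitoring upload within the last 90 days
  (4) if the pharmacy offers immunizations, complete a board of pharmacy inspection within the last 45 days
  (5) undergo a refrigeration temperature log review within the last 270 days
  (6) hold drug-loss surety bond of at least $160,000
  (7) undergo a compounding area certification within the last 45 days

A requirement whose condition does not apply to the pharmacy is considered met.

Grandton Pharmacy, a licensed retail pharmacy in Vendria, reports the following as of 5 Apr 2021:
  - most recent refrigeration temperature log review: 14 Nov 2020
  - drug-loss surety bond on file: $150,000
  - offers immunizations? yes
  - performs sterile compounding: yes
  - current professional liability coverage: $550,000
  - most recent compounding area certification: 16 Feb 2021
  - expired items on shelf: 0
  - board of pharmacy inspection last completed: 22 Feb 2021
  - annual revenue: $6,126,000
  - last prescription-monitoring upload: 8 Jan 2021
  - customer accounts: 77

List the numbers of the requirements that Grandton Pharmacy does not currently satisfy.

1. expired items on shelf 0 ≤ 3 → met
2. professional liability coverage $550,000 ≥ $525,000 → met
3. condition 'performs sterile compounding' holds; prescription-monitoring upload 87 days ago vs limit 90 → met
4. condition 'offers immunizations' holds; board of pharmacy inspection 42 days ago vs limit 45 → met
5. refrigeration temperature log review 142 days ago vs limit 270 → met
6. drug-loss surety bond $150,000 < $160,000 → not met
7. compounding area certification 48 days ago vs limit 45 → not met
Not met: 6, 7

6, 7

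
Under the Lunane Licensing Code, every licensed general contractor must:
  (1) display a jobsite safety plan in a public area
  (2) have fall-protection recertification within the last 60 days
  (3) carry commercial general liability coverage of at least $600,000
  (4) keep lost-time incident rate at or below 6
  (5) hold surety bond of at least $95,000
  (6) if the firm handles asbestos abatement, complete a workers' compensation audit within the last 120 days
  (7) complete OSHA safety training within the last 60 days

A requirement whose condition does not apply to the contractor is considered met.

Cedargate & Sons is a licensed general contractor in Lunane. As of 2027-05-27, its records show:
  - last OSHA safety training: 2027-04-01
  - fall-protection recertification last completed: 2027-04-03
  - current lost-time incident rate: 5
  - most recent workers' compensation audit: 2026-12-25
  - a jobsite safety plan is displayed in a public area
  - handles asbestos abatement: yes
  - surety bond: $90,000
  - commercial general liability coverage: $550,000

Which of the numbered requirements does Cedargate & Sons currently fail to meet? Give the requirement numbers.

3, 5, 6

1. jobsite safety plan present → met
2. fall-protection recertification 54 days ago vs limit 60 → met
3. commercial general liability coverage $550,000 < $600,000 → not met
4. lost-time incident rate 5 ≤ 6 → met
5. surety bond $90,000 < $95,000 → not met
6. condition 'handles asbestos abatement' holds; workers' compensation audit 153 days ago vs limit 120 → not met
7. OSHA safety training 56 days ago vs limit 60 → met
Not met: 3, 5, 6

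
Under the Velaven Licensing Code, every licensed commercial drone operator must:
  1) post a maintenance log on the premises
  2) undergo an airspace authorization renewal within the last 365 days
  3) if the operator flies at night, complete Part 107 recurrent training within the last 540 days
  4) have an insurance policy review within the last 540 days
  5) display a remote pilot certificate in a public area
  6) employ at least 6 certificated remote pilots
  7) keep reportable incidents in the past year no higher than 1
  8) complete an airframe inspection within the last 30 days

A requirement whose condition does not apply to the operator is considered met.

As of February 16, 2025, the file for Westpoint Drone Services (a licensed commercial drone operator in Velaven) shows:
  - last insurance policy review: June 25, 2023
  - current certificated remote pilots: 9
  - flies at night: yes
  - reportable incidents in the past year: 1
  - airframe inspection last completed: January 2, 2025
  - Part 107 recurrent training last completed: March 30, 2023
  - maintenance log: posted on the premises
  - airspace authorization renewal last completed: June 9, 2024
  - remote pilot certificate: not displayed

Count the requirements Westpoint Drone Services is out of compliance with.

1. maintenance log present → met
2. airspace authorization renewal 252 days ago vs limit 365 → met
3. condition 'flies at night' holds; Part 107 recurrent training 689 days ago vs limit 540 → not met
4. insurance policy review 602 days ago vs limit 540 → not met
5. remote pilot certificate absent → not met
6. certificated remote pilots 9 ≥ 6 → met
7. reportable incidents in the past year 1 ≤ 1 → met
8. airframe inspection 45 days ago vs limit 30 → not met
Not met: 4 of 8

4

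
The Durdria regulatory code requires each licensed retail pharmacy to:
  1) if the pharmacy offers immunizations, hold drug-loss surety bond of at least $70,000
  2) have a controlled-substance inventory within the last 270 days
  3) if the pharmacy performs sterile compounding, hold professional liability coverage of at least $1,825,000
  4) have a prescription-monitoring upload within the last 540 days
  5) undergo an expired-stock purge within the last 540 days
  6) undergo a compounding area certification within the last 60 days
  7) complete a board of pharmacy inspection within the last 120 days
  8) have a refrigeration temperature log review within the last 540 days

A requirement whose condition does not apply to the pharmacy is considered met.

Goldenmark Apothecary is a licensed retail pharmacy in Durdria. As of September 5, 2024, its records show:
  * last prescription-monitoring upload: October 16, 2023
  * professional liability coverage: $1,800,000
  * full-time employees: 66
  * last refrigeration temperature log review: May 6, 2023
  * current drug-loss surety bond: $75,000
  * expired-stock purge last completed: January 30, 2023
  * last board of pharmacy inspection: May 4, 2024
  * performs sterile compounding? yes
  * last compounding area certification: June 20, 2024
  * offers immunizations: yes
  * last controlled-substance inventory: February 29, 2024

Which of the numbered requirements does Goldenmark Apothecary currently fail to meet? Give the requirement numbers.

1. condition 'offers immunizations' holds; drug-loss surety bond $75,000 ≥ $70,000 → met
2. controlled-substance inventory 189 days ago vs limit 270 → met
3. condition 'performs sterile compounding' holds; professional liability coverage $1,800,000 < $1,825,000 → not met
4. prescription-monitoring upload 325 days ago vs limit 540 → met
5. expired-stock purge 584 days ago vs limit 540 → not met
6. compounding area certification 77 days ago vs limit 60 → not met
7. board of pharmacy inspection 124 days ago vs limit 120 → not met
8. refrigeration temperature log review 488 days ago vs limit 540 → met
Not met: 3, 5, 6, 7

3, 5, 6, 7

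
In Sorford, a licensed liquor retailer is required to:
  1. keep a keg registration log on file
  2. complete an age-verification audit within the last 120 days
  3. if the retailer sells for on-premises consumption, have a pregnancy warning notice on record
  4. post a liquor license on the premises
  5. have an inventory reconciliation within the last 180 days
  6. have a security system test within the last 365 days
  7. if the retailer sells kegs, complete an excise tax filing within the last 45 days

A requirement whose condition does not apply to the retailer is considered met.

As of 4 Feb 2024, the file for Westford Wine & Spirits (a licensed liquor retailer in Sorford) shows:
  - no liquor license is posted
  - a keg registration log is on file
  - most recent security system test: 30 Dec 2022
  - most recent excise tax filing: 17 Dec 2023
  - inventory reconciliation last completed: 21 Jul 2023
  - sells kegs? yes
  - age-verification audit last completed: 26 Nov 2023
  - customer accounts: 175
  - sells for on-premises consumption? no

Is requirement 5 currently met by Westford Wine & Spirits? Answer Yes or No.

5. inventory reconciliation 198 days ago vs limit 180 → not met

No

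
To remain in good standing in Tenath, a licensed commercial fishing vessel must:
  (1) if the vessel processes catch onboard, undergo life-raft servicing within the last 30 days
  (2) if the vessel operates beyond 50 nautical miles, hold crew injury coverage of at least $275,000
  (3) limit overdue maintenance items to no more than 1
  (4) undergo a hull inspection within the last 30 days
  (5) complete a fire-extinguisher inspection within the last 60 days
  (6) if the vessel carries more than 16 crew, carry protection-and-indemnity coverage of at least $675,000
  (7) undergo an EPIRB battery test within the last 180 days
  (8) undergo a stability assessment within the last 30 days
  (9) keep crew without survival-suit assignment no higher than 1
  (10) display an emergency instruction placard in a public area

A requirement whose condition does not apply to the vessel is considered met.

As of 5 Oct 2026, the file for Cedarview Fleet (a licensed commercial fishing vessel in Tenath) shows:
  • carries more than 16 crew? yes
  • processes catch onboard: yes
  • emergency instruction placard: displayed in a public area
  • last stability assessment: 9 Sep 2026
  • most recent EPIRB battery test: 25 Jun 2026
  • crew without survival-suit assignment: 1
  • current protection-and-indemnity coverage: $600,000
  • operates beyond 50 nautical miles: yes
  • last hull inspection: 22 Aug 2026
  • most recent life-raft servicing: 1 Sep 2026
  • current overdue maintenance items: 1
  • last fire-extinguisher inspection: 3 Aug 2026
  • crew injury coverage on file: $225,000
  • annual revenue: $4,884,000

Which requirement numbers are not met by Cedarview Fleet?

1. condition 'processes catch onboard' holds; life-raft servicing 34 days ago vs limit 30 → not met
2. condition 'operates beyond 50 nautical miles' holds; crew injury coverage $225,000 < $275,000 → not met
3. overdue maintenance items 1 ≤ 1 → met
4. hull inspection 44 days ago vs limit 30 → not met
5. fire-extinguisher inspection 63 days ago vs limit 60 → not met
6. condition 'carries more than 16 crew' holds; protection-and-indemnity coverage $600,000 < $675,000 → not met
7. EPIRB battery test 102 days ago vs limit 180 → met
8. stability assessment 26 days ago vs limit 30 → met
9. crew without survival-suit assignment 1 ≤ 1 → met
10. emergency instruction placard present → met
Not met: 1, 2, 4, 5, 6

1, 2, 4, 5, 6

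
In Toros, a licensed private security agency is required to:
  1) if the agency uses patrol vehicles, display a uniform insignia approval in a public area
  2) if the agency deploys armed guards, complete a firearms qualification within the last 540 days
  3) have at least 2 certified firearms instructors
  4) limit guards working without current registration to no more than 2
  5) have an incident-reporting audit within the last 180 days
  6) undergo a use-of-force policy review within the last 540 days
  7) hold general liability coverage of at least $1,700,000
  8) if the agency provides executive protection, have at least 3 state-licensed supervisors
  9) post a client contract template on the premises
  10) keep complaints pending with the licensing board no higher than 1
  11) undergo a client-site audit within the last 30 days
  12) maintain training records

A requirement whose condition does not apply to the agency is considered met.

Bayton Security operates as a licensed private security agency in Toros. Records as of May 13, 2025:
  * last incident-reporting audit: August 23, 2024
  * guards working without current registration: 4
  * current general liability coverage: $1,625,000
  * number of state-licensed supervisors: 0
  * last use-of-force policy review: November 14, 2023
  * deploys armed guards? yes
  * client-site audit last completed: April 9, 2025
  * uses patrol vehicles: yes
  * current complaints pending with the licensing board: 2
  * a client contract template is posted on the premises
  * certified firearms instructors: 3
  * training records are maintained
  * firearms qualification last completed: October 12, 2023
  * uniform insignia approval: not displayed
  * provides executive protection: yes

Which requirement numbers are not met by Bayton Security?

1, 2, 4, 5, 6, 7, 8, 10, 11

1. condition 'uses patrol vehicles' holds; uniform insignia approval absent → not met
2. condition 'deploys armed guards' holds; firearms qualification 579 days ago vs limit 540 → not met
3. certified firearms instructors 3 ≥ 2 → met
4. guards working without current registration 4 > 2 → not met
5. incident-reporting audit 263 days ago vs limit 180 → not met
6. use-of-force policy review 546 days ago vs limit 540 → not met
7. general liability coverage $1,625,000 < $1,700,000 → not met
8. condition 'provides executive protection' holds; state-licensed supervisors 0 < 3 → not met
9. client contract template present → met
10. complaints pending with the licensing board 2 > 1 → not met
11. client-site audit 34 days ago vs limit 30 → not met
12. training records present → met
Not met: 1, 2, 4, 5, 6, 7, 8, 10, 11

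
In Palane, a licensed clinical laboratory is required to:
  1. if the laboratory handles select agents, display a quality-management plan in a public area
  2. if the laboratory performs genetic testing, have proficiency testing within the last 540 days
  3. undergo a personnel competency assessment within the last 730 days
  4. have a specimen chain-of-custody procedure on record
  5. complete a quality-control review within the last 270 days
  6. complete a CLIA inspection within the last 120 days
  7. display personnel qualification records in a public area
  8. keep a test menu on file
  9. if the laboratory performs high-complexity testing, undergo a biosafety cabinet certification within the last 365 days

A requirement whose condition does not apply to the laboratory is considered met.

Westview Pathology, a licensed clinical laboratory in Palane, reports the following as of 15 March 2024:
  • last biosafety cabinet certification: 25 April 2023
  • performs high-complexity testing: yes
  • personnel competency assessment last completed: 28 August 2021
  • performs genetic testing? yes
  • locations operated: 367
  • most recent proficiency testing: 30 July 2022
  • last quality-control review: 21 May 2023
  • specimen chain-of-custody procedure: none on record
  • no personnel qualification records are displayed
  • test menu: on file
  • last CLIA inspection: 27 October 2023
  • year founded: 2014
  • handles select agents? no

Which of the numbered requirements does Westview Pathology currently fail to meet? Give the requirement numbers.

2, 3, 4, 5, 6, 7

1. condition 'handles select agents' does not hold → requirement n/a → met
2. condition 'performs genetic testing' holds; proficiency testing 594 days ago vs limit 540 → not met
3. personnel competency assessment 930 days ago vs limit 730 → not met
4. specimen chain-of-custody procedure absent → not met
5. quality-control review 299 days ago vs limit 270 → not met
6. CLIA inspection 140 days ago vs limit 120 → not met
7. personnel qualification records absent → not met
8. test menu present → met
9. condition 'performs high-complexity testing' holds; biosafety cabinet certification 325 days ago vs limit 365 → met
Not met: 2, 3, 4, 5, 6, 7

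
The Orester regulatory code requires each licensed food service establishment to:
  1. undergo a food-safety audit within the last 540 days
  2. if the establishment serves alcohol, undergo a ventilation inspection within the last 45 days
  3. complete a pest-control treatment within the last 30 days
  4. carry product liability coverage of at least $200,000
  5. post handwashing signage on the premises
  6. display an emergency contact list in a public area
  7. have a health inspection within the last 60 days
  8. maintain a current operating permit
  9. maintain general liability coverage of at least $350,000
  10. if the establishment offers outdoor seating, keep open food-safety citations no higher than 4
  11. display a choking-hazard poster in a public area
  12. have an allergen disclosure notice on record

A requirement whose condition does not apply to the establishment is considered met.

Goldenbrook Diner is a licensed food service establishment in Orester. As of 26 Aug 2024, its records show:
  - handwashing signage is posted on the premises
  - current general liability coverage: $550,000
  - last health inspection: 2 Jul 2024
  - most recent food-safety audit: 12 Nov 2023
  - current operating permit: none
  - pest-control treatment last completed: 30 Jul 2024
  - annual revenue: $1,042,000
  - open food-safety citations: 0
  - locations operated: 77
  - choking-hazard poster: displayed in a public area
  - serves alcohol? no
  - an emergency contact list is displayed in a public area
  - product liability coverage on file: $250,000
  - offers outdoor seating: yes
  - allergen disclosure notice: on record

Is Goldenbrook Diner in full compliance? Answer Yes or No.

1. food-safety audit 288 days ago vs limit 540 → met
2. condition 'serves alcohol' does not hold → requirement n/a → met
3. pest-control treatment 27 days ago vs limit 30 → met
4. product liability coverage $250,000 ≥ $200,000 → met
5. handwashing signage present → met
6. emergency contact list present → met
7. health inspection 55 days ago vs limit 60 → met
8. current operating permit absent → not met
9. general liability coverage $550,000 ≥ $350,000 → met
10. condition 'offers outdoor seating' holds; open food-safety citations 0 ≤ 4 → met
11. choking-hazard poster present → met
12. allergen disclosure notice present → met
Not met: 8

No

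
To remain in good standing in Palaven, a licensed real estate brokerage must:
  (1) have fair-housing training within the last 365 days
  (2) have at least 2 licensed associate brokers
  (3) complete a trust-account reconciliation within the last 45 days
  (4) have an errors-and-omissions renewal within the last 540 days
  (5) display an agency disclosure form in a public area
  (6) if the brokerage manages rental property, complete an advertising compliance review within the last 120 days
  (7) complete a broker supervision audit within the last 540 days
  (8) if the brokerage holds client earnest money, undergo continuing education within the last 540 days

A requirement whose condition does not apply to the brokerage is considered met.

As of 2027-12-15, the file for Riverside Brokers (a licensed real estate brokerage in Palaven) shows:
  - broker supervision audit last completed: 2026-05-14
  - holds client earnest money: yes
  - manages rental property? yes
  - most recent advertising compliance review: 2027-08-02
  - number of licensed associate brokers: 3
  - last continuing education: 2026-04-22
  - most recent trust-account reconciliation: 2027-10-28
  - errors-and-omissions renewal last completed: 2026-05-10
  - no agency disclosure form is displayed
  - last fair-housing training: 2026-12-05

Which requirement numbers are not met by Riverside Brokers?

1. fair-housing training 375 days ago vs limit 365 → not met
2. licensed associate brokers 3 ≥ 2 → met
3. trust-account reconciliation 48 days ago vs limit 45 → not met
4. errors-and-omissions renewal 584 days ago vs limit 540 → not met
5. agency disclosure form absent → not met
6. condition 'manages rental property' holds; advertising compliance review 135 days ago vs limit 120 → not met
7. broker supervision audit 580 days ago vs limit 540 → not met
8. condition 'holds client earnest money' holds; continuing education 602 days ago vs limit 540 → not met
Not met: 1, 3, 4, 5, 6, 7, 8

1, 3, 4, 5, 6, 7, 8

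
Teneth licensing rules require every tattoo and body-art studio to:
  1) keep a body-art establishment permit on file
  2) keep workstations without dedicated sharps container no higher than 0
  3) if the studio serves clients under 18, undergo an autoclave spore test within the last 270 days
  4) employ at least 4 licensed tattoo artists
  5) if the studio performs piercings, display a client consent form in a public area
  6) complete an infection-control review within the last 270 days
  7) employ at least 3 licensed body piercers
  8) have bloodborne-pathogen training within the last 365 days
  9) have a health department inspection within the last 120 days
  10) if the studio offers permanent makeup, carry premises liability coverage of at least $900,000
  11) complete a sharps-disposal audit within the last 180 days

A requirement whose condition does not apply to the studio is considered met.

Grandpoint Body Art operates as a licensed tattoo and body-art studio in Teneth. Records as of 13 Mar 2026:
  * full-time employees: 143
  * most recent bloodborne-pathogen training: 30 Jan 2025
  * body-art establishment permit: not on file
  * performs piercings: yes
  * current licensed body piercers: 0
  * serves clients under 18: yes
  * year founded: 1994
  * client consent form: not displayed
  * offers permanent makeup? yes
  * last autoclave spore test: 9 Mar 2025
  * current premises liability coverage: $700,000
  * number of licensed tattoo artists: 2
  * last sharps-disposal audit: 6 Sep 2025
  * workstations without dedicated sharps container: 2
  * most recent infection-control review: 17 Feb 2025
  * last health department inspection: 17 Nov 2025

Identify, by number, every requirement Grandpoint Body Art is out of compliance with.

1. body-art establishment permit absent → not met
2. workstations without dedicated sharps container 2 > 0 → not met
3. condition 'serves clients under 18' holds; autoclave spore test 369 days ago vs limit 270 → not met
4. licensed tattoo artists 2 < 4 → not met
5. condition 'performs piercings' holds; client consent form absent → not met
6. infection-control review 389 days ago vs limit 270 → not met
7. licensed body piercers 0 < 3 → not met
8. bloodborne-pathogen training 407 days ago vs limit 365 → not met
9. health department inspection 116 days ago vs limit 120 → met
10. condition 'offers permanent makeup' holds; premises liability coverage $700,000 < $900,000 → not met
11. sharps-disposal audit 188 days ago vs limit 180 → not met
Not met: 1, 2, 3, 4, 5, 6, 7, 8, 10, 11

1, 2, 3, 4, 5, 6, 7, 8, 10, 11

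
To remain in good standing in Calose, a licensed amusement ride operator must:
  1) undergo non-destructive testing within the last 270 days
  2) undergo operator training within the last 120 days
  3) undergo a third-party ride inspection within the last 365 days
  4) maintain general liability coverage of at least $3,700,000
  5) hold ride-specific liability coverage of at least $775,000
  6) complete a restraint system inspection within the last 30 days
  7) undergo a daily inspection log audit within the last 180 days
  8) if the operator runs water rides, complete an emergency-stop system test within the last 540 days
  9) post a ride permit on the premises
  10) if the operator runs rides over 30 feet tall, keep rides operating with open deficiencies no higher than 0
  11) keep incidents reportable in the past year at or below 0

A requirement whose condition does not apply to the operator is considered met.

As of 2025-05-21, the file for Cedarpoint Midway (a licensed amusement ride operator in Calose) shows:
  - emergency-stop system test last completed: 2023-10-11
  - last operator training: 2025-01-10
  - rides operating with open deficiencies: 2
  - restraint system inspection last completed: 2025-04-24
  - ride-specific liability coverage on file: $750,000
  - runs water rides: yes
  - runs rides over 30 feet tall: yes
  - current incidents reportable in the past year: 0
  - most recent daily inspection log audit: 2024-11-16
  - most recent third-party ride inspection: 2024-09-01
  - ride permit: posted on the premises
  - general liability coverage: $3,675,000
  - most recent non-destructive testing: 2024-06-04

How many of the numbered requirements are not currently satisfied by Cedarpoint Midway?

1. non-destructive testing 351 days ago vs limit 270 → not met
2. operator training 131 days ago vs limit 120 → not met
3. third-party ride inspection 262 days ago vs limit 365 → met
4. general liability coverage $3,675,000 < $3,700,000 → not met
5. ride-specific liability coverage $750,000 < $775,000 → not met
6. restraint system inspection 27 days ago vs limit 30 → met
7. daily inspection log audit 186 days ago vs limit 180 → not met
8. condition 'runs water rides' holds; emergency-stop system test 588 days ago vs limit 540 → not met
9. ride permit present → met
10. condition 'runs rides over 30 feet tall' holds; rides operating with open deficiencies 2 > 0 → not met
11. incidents reportable in the past year 0 ≤ 0 → met
Not met: 7 of 11

7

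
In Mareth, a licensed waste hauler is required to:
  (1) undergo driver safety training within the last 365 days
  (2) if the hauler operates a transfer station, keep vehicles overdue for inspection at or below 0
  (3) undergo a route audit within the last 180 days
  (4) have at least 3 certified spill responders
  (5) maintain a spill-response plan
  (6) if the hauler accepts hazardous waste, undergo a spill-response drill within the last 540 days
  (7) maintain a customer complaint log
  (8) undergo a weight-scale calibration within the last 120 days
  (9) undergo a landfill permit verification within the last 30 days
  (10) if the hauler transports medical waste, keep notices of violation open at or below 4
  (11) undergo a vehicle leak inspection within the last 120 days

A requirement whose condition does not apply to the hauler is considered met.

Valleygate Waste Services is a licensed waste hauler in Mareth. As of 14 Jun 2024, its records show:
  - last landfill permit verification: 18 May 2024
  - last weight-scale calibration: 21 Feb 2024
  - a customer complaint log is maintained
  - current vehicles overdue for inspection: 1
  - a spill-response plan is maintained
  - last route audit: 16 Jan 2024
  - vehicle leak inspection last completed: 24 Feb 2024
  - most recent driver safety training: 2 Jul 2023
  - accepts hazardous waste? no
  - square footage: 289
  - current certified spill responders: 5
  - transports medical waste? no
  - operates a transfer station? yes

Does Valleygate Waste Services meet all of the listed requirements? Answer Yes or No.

No

1. driver safety training 348 days ago vs limit 365 → met
2. condition 'operates a transfer station' holds; vehicles overdue for inspection 1 > 0 → not met
3. route audit 150 days ago vs limit 180 → met
4. certified spill responders 5 ≥ 3 → met
5. spill-response plan present → met
6. condition 'accepts hazardous waste' does not hold → requirement n/a → met
7. customer complaint log present → met
8. weight-scale calibration 114 days ago vs limit 120 → met
9. landfill permit verification 27 days ago vs limit 30 → met
10. condition 'transports medical waste' does not hold → requirement n/a → met
11. vehicle leak inspection 111 days ago vs limit 120 → met
Not met: 2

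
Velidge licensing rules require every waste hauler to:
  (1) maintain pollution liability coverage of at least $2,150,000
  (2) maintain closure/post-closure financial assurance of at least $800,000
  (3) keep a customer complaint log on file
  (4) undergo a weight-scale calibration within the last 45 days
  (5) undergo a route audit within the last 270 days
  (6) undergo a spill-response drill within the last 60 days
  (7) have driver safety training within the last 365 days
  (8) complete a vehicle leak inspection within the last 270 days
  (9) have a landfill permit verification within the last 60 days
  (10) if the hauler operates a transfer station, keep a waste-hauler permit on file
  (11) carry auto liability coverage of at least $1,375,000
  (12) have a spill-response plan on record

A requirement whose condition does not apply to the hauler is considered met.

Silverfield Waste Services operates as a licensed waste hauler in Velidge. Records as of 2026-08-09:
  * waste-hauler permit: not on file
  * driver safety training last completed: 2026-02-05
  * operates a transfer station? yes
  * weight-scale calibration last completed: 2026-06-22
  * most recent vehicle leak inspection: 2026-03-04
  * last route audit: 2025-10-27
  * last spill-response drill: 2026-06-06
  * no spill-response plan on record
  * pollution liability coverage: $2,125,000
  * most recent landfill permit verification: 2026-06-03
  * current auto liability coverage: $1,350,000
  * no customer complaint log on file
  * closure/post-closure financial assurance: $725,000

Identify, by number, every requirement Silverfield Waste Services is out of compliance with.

1. pollution liability coverage $2,125,000 < $2,150,000 → not met
2. closure/post-closure financial assurance $725,000 < $800,000 → not met
3. customer complaint log absent → not met
4. weight-scale calibration 48 days ago vs limit 45 → not met
5. route audit 286 days ago vs limit 270 → not met
6. spill-response drill 64 days ago vs limit 60 → not met
7. driver safety training 185 days ago vs limit 365 → met
8. vehicle leak inspection 158 days ago vs limit 270 → met
9. landfill permit verification 67 days ago vs limit 60 → not met
10. condition 'operates a transfer station' holds; waste-hauler permit absent → not met
11. auto liability coverage $1,350,000 < $1,375,000 → not met
12. spill-response plan absent → not met
Not met: 1, 2, 3, 4, 5, 6, 9, 10, 11, 12

1, 2, 3, 4, 5, 6, 9, 10, 11, 12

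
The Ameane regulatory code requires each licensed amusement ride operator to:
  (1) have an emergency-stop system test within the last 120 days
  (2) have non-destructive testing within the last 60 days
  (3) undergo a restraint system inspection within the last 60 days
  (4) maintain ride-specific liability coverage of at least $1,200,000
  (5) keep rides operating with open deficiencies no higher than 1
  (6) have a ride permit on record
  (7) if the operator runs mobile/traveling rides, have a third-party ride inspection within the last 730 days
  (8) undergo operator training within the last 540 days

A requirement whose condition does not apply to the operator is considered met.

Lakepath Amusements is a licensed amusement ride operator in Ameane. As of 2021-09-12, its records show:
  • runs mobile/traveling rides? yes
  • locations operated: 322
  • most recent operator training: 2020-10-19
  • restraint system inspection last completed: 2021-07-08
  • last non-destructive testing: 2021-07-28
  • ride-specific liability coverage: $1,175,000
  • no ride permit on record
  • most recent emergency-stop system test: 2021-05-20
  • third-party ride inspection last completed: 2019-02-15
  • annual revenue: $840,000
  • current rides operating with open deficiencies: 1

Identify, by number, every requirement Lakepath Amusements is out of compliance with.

3, 4, 6, 7

1. emergency-stop system test 115 days ago vs limit 120 → met
2. non-destructive testing 46 days ago vs limit 60 → met
3. restraint system inspection 66 days ago vs limit 60 → not met
4. ride-specific liability coverage $1,175,000 < $1,200,000 → not met
5. rides operating with open deficiencies 1 ≤ 1 → met
6. ride permit absent → not met
7. condition 'runs mobile/traveling rides' holds; third-party ride inspection 940 days ago vs limit 730 → not met
8. operator training 328 days ago vs limit 540 → met
Not met: 3, 4, 6, 7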